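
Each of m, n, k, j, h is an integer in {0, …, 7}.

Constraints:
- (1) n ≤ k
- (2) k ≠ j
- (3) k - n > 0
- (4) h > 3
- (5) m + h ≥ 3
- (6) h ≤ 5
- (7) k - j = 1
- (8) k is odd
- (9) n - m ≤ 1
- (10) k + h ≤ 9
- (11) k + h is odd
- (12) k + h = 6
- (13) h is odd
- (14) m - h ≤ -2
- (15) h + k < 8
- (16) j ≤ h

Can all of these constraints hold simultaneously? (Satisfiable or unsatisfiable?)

Constraint 8 makes k odd and constraint 13 makes h odd, so k + h must be even. Constraint 11 says k + h is odd — contradiction.

Unsatisfiable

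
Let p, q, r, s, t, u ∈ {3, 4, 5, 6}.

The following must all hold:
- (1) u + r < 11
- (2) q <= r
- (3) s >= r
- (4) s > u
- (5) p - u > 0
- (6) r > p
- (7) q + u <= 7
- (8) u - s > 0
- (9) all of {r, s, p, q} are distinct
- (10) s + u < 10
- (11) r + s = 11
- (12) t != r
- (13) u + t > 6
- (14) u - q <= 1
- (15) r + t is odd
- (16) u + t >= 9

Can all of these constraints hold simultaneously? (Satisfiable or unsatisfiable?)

Constraints 3, 5, 6, and 8 give p < r, r ≤ s, s < u, u < p. Chaining: p < r ≤ s < u < p, which forces p < p — impossible.

Unsatisfiable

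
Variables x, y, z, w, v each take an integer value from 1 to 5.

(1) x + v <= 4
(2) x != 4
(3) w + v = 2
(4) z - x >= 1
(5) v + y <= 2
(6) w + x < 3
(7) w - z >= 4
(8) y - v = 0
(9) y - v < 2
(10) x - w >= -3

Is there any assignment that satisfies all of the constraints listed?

Unsatisfiable

Constraints 4, 7, and 10 give z − x ≥ 1, x − w ≥ -3, w − z ≥ 4.
Adding all 3 inequalities: the left sides telescope to 0, and the right sides sum to 1 + (-3) + 4 = 2. So 0 ≥ 2, which is false.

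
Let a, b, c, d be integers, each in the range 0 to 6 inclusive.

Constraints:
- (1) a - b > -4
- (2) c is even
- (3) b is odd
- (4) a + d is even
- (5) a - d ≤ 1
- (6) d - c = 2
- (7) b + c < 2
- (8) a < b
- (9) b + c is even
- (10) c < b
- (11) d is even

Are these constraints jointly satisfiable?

Unsatisfiable

Constraint 3 makes b odd and constraint 2 makes c even, so b + c must be odd. Constraint 9 says b + c is even — contradiction.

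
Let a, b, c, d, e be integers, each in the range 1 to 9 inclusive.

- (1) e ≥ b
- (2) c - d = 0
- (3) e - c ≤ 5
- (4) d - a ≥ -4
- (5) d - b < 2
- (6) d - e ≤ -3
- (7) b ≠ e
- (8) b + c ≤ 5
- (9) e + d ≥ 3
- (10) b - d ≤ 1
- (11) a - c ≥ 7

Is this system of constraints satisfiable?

Unsatisfiable

Constraints 3, 4, 6, and 11 give e − d ≥ 3, d − a ≥ -4, a − c ≥ 7, c − e ≥ -5.
Adding all 4 inequalities: the left sides telescope to 0, and the right sides sum to 3 + (-4) + 7 + (-5) = 1. So 0 ≥ 1, which is false.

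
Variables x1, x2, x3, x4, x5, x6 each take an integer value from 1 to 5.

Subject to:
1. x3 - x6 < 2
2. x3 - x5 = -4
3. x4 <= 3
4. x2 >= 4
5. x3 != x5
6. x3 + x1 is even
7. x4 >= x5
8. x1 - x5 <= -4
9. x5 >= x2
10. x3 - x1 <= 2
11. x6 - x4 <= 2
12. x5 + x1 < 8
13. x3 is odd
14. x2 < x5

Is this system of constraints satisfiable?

From constraints 4 and 9: x5 ≥ x2 and x2 ≥ 4, so x5 ≥ 4. From constraints 3 and 7: x5 ≤ x4 and x4 ≤ 3, so x5 ≤ 3. But 3 < 4, so no value of x5 works.

Unsatisfiable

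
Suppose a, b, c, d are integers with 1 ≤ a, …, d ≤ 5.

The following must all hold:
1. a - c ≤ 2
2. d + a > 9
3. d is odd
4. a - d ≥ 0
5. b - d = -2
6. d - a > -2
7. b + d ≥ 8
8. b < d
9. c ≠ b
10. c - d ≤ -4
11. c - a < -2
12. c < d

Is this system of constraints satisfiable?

Unsatisfiable

Constraints 1, 4, and 10 give c − a ≥ -2, a − d ≥ 0, d − c ≥ 4.
Adding all 3 inequalities: the left sides telescope to 0, and the right sides sum to (-2) + 0 + 4 = 2. So 0 ≥ 2, which is false.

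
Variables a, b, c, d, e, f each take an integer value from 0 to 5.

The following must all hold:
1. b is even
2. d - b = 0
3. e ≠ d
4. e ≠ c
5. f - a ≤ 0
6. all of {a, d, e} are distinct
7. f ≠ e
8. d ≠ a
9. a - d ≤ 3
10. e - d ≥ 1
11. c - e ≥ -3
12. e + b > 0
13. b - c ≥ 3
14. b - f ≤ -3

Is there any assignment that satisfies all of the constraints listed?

Constraints 5, 9, 10, 11, 13, and 14 give c − e ≥ -3, e − d ≥ 1, d − a ≥ -3, a − f ≥ 0, f − b ≥ 3, b − c ≥ 3.
Adding all 6 inequalities: the left sides telescope to 0, and the right sides sum to (-3) + 1 + (-3) + 0 + 3 + 3 = 1. So 0 ≥ 1, which is false.

Unsatisfiable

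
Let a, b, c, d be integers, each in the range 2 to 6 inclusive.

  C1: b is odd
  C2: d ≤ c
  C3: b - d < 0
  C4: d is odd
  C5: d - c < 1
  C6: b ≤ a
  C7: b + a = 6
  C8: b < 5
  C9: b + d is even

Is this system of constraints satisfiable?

Satisfiable

Take a = 3, b = 3, c = 5, d = 5. Then constraint 3: b - d = -2; constraint 5: d - c = 0, and every other listed constraint is also met.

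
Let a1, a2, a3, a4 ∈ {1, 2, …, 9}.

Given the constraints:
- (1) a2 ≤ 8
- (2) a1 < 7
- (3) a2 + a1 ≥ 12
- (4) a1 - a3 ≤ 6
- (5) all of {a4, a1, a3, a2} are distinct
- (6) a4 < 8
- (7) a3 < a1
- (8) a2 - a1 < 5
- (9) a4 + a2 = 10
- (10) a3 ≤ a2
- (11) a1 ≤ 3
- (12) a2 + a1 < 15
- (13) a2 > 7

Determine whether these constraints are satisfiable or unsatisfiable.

Unsatisfiable

From constraint 1: a2 ≤ 8. From constraint 11: a1 ≤ 3. Hence a2 + a1 ≤ 11. But constraint 3 requires a2 + a1 ≥ 12, and 12 > 11. Contradiction.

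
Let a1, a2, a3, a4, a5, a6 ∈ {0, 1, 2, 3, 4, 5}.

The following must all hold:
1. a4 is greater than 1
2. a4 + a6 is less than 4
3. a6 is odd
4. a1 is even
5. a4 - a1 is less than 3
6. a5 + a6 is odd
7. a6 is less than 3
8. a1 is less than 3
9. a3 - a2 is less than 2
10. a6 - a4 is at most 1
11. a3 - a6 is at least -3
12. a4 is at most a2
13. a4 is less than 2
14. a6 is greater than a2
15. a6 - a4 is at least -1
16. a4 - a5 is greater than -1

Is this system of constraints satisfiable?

From constraint 1: a4 ≥ 2. From constraint 13: a4 ≤ 1. But 1 < 2, so no value of a4 works.

Unsatisfiable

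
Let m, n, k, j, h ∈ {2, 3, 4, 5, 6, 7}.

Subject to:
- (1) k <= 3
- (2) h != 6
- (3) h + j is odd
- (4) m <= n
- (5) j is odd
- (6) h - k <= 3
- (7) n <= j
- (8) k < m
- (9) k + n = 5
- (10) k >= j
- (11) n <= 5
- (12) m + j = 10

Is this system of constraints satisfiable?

From constraints 4 and 11: m ≤ n ≤ 5. From constraints 1 and 10: j ≤ k ≤ 3. Hence m + j ≤ 8. But constraint 12 requires m + j = 10, and 10 > 8. Contradiction.

Unsatisfiable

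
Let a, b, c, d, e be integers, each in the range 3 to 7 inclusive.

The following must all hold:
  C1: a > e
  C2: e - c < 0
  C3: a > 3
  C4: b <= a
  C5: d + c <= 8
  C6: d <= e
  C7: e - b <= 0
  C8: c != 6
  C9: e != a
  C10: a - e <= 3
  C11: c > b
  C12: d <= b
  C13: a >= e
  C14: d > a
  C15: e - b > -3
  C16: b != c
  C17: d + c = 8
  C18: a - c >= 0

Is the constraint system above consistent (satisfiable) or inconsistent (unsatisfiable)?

Constraints 6, 7, 11, 14, and 18 give c ≤ a, a < d, d ≤ e, e ≤ b, b < c. Chaining: c ≤ a < d ≤ e ≤ b < c, which forces c < c — impossible.

Unsatisfiable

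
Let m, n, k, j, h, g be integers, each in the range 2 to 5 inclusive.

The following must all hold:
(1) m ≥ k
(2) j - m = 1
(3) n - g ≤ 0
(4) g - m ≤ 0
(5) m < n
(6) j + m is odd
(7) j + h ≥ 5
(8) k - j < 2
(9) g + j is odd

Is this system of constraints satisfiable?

Constraints 3, 4, and 5 give n ≤ g, g ≤ m, m < n. Chaining: n ≤ g ≤ m < n, which forces n < n — impossible.

Unsatisfiable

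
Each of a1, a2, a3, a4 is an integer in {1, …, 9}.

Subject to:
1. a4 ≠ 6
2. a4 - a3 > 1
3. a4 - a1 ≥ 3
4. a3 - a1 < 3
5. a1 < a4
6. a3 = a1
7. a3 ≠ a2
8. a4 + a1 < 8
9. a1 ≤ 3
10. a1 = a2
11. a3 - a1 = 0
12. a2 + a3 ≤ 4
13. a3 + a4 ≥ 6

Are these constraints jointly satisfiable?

Unsatisfiable

From constraints 6 and 10, a3 = a1 = a2, so a3 = a2. But constraint 7 says a3 ≠ a2. Contradiction.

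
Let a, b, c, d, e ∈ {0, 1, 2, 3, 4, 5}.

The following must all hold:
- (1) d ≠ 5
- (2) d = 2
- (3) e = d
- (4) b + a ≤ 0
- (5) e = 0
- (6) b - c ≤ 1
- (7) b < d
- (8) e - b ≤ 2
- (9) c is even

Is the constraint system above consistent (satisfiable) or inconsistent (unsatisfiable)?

Unsatisfiable

Constraint 5 fixes e = 0 and constraint 2 fixes d = 2, but constraint 3 requires e = d. Since 0 ≠ 2, contradiction.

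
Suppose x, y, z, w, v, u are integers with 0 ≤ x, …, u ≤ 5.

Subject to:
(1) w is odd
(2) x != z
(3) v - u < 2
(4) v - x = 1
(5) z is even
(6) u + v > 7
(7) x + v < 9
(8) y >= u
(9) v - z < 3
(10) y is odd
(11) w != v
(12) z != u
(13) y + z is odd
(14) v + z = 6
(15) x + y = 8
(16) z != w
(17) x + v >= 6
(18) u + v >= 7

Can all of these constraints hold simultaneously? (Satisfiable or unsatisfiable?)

Try x = 3, y = 5, z = 2, w = 5, v = 4, u = 5.
Check constraint 3: v - u = -1; constraint 4: v - x = 1; constraint 6: u + v = 9. The remaining constraints are straightforward to verify.

Satisfiable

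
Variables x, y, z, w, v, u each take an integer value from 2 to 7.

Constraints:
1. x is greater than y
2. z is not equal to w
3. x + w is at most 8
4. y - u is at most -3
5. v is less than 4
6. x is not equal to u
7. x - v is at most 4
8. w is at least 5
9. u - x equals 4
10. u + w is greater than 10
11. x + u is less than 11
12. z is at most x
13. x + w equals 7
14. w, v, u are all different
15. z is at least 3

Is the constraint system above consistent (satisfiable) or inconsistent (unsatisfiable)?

From constraints 12 and 15: x ≥ z ≥ 3. From constraint 8: w ≥ 5. Hence x + w ≥ 8. But constraint 13 requires x + w = 7, and 7 < 8. Contradiction.

Unsatisfiable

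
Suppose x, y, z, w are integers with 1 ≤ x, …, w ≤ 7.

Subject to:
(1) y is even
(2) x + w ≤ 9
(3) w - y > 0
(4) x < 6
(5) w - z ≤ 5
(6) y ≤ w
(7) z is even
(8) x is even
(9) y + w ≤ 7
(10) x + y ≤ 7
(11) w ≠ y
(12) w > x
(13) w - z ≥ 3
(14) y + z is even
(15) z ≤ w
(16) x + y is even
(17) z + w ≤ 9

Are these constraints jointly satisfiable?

One satisfying assignment is x = 4, y = 2, z = 2, w = 5.
For the less obvious constraints — constraint 2: x + w = 9; constraint 3: w - y = 3; constraint 5: w - z = 3 — and the others hold by inspection.

Satisfiable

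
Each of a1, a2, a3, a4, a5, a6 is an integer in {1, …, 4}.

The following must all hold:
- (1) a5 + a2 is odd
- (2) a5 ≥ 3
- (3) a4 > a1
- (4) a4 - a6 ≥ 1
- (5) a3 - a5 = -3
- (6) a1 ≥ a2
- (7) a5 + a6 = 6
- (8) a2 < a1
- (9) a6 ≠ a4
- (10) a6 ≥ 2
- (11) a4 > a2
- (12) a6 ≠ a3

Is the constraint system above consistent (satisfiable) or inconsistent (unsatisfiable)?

Satisfiable

Try a1 = 2, a2 = 1, a3 = 1, a4 = 4, a5 = 4, a6 = 2.
Check constraint 4: a4 - a6 = 2; constraint 5: a3 - a5 = -3. The remaining constraints are straightforward to verify.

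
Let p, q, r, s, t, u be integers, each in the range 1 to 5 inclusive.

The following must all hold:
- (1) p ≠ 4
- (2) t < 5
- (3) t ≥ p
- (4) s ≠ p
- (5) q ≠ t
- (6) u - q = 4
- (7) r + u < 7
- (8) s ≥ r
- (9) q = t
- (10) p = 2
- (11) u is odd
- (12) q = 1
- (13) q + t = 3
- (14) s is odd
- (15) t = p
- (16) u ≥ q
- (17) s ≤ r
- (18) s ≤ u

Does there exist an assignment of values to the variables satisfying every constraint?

Constraint 12 fixes q = 1 and constraint 10 fixes p = 2. Constraints 9 and 15 give q = t = p, so q = p. But 1 ≠ 2 — contradiction.

Unsatisfiable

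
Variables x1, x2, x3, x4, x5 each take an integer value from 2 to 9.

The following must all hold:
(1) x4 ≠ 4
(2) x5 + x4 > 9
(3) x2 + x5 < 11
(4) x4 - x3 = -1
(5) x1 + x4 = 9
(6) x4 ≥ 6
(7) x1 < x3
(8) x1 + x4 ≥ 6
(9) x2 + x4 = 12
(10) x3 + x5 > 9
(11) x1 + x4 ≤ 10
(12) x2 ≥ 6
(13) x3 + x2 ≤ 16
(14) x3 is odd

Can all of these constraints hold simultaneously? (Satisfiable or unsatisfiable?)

Satisfiable

Setting (x1, x2, x3, x4, x5) = (3, 6, 7, 6, 4) satisfies everything: constraint 2: x5 + x4 = 10; constraint 3: x2 + x5 = 10; constraint 4: x4 - x3 = -1, and the others follow.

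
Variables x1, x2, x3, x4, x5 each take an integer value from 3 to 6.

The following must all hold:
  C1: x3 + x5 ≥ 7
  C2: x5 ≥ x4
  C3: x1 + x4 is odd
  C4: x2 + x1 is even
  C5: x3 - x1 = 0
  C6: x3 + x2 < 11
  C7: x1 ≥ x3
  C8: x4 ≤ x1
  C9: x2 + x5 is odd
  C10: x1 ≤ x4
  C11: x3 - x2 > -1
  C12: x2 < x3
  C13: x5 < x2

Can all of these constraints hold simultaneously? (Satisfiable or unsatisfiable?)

Unsatisfiable

Constraints 2, 7, 10, 12, and 13 give x1 ≤ x4, x4 ≤ x5, x5 < x2, x2 < x3, x3 ≤ x1. Chaining: x1 ≤ x4 ≤ x5 < x2 < x3 ≤ x1, which forces x1 < x1 — impossible.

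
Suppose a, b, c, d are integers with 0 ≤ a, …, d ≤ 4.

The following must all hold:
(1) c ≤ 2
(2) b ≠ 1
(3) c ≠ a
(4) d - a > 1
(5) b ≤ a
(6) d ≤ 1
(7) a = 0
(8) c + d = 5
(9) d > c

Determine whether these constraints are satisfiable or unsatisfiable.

From constraint 1: c ≤ 2. From constraint 6: d ≤ 1. Hence c + d ≤ 3. But constraint 8 requires c + d = 5, and 5 > 3. Contradiction.

Unsatisfiable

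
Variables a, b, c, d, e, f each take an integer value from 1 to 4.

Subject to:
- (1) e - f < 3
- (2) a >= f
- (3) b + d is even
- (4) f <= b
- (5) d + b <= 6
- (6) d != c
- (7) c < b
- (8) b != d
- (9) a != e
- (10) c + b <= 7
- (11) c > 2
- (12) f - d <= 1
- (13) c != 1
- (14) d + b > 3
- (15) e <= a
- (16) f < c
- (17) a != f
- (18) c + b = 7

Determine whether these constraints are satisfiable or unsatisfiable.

Satisfiable

One satisfying assignment is a = 3, b = 4, c = 3, d = 2, e = 1, f = 1.
For the less obvious constraints — constraint 1: e - f = 0; constraint 5: d + b = 6 — and the others hold by inspection.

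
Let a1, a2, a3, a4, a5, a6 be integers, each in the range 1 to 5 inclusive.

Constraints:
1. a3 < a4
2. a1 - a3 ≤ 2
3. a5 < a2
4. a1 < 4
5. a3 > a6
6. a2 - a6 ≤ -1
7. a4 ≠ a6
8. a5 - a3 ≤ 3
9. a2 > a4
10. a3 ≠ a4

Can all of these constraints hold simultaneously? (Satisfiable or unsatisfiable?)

Unsatisfiable

Constraints 1, 5, 6, and 9 give a2 < a6, a6 < a3, a3 < a4, a4 < a2. Chaining: a2 < a6 < a3 < a4 < a2, which forces a2 < a2 — impossible.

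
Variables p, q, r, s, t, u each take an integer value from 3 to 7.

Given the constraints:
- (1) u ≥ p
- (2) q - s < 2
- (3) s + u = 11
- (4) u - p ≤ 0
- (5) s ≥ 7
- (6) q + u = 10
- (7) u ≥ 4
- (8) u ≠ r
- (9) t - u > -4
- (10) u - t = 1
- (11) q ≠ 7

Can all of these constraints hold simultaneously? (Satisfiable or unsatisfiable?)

The assignment p = 4, q = 6, r = 3, s = 7, t = 3, u = 4 works:
  constraint 2 holds since q - s = -1.
  constraint 3 holds since s + u = 11.
  constraint 4 holds since u - p = 0.
The rest check out directly.

Satisfiable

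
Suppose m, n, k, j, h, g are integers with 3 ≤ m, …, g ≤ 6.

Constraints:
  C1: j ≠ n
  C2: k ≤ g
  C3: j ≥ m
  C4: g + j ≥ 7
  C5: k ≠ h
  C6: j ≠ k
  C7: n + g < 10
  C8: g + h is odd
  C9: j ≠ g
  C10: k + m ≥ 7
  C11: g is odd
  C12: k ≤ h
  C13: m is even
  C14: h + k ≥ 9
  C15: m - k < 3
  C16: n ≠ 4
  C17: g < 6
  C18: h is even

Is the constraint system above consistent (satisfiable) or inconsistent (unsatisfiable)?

Satisfiable

Try m = 4, n = 5, k = 3, j = 4, h = 6, g = 3.
Check constraint 4: g + j = 7; constraint 7: n + g = 8. The remaining constraints are straightforward to verify.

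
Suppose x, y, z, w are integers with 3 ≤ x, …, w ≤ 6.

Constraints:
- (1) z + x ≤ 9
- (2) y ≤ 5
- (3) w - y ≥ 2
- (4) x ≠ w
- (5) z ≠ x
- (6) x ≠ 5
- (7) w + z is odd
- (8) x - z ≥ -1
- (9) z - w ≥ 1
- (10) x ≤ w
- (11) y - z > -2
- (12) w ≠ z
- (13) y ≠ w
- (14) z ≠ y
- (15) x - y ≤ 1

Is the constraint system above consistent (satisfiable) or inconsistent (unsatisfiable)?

Unsatisfiable

Constraints 3, 8, 9, and 15 give y − x ≥ -1, x − z ≥ -1, z − w ≥ 1, w − y ≥ 2.
Adding all 4 inequalities: the left sides telescope to 0, and the right sides sum to (-1) + (-1) + 1 + 2 = 1. So 0 ≥ 1, which is false.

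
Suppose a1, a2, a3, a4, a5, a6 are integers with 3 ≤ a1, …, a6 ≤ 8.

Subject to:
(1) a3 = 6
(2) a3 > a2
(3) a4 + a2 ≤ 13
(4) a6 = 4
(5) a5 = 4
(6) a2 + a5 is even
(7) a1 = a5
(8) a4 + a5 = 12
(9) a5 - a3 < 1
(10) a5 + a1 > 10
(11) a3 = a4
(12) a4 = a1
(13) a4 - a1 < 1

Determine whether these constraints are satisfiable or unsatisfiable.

Unsatisfiable

Constraint 1 fixes a3 = 6 and constraint 5 fixes a5 = 4. Constraints 7, 11, and 12 give a3 = a4 = a1 = a5, so a3 = a5. But 6 ≠ 4 — contradiction.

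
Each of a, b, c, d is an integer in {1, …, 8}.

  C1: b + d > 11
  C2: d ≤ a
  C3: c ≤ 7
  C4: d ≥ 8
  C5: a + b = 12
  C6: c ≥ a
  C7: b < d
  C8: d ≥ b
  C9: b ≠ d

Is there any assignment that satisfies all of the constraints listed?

Unsatisfiable

From constraints 2 and 4: a ≥ d and d ≥ 8, so a ≥ 8. From constraints 3 and 6: a ≤ c and c ≤ 7, so a ≤ 7. But 7 < 8, so no value of a works.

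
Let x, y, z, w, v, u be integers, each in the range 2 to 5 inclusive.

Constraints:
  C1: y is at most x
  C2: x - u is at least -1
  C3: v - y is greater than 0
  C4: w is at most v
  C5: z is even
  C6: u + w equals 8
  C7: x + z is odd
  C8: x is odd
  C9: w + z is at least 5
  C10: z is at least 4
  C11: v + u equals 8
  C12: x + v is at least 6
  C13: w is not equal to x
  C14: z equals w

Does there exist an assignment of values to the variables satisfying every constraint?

Take x = 5, y = 2, z = 4, w = 4, v = 4, u = 4. Then constraint 2: x - u = 1; constraint 3: v - y = 2, and every other listed constraint is also met.

Satisfiable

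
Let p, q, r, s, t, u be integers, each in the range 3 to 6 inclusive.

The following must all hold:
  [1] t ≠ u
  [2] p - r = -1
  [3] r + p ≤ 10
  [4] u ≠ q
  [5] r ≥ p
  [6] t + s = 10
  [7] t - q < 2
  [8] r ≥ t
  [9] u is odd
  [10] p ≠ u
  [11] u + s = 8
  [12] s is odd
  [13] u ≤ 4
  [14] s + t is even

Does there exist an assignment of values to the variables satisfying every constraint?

One satisfying assignment is p = 4, q = 5, r = 5, s = 5, t = 5, u = 3.
For the less obvious constraints — constraint 2: p - r = -1; constraint 3: r + p = 9 — and the others hold by inspection.

Satisfiable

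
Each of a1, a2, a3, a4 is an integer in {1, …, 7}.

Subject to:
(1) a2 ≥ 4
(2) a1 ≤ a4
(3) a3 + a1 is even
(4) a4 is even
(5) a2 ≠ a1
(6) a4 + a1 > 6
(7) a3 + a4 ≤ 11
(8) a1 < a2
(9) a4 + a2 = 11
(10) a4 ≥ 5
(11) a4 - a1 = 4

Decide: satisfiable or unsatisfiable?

Satisfiable

Try a1 = 2, a2 = 5, a3 = 2, a4 = 6.
Check constraint 6: a4 + a1 = 8; constraint 7: a3 + a4 = 8; constraint 9: a4 + a2 = 11. The remaining constraints are straightforward to verify.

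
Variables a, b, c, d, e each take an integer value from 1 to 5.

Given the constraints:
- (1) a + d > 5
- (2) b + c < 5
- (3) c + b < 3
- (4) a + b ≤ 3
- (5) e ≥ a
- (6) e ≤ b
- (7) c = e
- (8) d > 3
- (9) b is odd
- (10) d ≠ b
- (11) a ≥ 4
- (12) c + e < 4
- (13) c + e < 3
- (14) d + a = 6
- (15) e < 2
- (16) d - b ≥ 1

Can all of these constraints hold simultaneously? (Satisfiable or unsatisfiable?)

From constraints 5 and 11: e ≥ a and a ≥ 4, so e ≥ 4. From constraint 15: e ≤ 1. But 1 < 4, so no value of e works.

Unsatisfiable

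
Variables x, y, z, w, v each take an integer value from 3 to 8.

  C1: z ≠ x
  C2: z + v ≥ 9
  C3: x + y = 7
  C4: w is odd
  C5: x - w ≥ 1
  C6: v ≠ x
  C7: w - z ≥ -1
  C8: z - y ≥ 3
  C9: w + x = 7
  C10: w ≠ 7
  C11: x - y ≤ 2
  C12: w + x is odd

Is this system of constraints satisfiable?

Constraints 5, 7, 8, and 11 give y − x ≥ -2, x − w ≥ 1, w − z ≥ -1, z − y ≥ 3.
Adding all 4 inequalities: the left sides telescope to 0, and the right sides sum to (-2) + 1 + (-1) + 3 = 1. So 0 ≥ 1, which is false.

Unsatisfiable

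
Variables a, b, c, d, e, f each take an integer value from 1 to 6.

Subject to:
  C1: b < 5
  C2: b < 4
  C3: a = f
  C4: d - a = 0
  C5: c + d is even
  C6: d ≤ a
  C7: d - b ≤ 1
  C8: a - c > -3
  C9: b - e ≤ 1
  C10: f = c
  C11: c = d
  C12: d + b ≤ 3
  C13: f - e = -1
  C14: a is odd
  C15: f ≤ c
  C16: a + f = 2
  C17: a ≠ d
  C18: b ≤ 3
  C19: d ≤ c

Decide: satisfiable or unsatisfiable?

From constraints 3, 10, and 11, a = f = c = d, so a = d. But constraint 17 says a ≠ d. Contradiction.

Unsatisfiable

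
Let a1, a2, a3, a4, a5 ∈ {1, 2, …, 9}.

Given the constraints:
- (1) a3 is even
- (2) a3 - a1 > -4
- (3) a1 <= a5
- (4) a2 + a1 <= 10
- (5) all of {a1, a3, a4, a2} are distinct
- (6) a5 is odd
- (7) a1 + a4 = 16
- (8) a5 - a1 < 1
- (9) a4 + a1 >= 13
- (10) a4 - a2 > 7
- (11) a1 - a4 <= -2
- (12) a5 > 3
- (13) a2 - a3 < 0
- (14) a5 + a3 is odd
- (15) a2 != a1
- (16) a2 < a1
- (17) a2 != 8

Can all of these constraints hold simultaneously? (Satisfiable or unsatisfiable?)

Satisfiable

One satisfying assignment is a1 = 7, a2 = 1, a3 = 4, a4 = 9, a5 = 7.
For the less obvious constraints — constraint 2: a3 - a1 = -3; constraint 4: a2 + a1 = 8 — and the others hold by inspection.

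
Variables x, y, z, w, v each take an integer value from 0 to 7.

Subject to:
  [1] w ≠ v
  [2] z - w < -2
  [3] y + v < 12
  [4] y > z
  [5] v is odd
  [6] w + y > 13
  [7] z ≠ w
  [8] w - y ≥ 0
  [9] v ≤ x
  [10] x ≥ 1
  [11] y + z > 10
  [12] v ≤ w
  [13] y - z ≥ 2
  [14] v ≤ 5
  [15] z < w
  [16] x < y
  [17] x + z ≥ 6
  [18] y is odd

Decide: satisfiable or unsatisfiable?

Satisfiable

Take x = 4, y = 7, z = 4, w = 7, v = 3. Then constraint 2: z - w = -3; constraint 3: y + v = 10; constraint 6: w + y = 14, and every other listed constraint is also met.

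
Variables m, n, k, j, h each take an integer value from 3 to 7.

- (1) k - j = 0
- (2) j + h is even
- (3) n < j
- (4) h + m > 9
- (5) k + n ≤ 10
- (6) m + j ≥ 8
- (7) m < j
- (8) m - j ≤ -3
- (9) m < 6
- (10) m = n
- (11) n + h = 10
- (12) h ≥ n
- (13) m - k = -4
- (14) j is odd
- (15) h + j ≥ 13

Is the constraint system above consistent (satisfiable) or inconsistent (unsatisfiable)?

Satisfiable

Take m = 3, n = 3, k = 7, j = 7, h = 7. Then constraint 1: k - j = 0; constraint 4: h + m = 10; constraint 5: k + n = 10, and every other listed constraint is also met.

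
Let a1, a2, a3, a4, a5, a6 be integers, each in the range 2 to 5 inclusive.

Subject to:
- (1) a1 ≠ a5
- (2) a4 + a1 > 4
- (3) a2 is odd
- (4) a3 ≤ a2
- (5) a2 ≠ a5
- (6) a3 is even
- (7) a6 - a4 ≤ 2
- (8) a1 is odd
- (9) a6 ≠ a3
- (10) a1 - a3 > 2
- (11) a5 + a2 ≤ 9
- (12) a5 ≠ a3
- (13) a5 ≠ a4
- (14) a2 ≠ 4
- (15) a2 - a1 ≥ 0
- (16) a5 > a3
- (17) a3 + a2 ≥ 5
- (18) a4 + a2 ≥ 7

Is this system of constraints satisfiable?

Try a1 = 5, a2 = 5, a3 = 2, a4 = 2, a5 = 4, a6 = 3.
Check constraint 2: a4 + a1 = 7; constraint 7: a6 - a4 = 1. The remaining constraints are straightforward to verify.

Satisfiable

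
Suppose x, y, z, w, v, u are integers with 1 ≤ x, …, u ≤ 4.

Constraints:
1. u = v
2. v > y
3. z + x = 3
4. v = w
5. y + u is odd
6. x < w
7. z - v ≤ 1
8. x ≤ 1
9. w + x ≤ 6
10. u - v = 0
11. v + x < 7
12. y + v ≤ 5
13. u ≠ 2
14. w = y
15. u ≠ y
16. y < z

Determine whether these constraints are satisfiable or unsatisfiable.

From constraints 1, 4, and 14, u = v = w = y, so u = y. But constraint 15 says u ≠ y. Contradiction.

Unsatisfiable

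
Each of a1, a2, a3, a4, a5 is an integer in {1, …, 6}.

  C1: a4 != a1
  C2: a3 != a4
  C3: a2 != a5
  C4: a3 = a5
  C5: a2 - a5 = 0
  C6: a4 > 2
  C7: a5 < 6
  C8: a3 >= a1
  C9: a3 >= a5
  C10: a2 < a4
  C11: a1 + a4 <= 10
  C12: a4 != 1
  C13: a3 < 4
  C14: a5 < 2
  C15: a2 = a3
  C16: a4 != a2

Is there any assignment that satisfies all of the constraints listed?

Unsatisfiable

From constraints 4 and 15, a2 = a3 = a5, so a2 = a5. But constraint 3 says a2 ≠ a5. Contradiction.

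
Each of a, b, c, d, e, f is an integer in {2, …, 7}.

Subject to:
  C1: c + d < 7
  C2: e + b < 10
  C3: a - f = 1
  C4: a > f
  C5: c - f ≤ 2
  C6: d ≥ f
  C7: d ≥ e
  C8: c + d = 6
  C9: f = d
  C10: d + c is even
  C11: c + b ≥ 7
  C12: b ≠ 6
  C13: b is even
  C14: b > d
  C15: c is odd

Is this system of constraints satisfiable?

The assignment a = 4, b = 4, c = 3, d = 3, e = 3, f = 3 works:
  constraint 1 holds since c + d = 6.
  constraint 2 holds since e + b = 7.
The rest check out directly.

Satisfiable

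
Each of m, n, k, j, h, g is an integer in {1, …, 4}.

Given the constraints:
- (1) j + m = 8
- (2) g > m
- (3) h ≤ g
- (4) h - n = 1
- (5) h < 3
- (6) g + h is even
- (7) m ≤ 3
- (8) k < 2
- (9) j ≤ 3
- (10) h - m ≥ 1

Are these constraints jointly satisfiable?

From constraint 9: j ≤ 3. From constraint 7: m ≤ 3. Hence j + m ≤ 6. But constraint 1 requires j + m = 8, and 8 > 6. Contradiction.

Unsatisfiable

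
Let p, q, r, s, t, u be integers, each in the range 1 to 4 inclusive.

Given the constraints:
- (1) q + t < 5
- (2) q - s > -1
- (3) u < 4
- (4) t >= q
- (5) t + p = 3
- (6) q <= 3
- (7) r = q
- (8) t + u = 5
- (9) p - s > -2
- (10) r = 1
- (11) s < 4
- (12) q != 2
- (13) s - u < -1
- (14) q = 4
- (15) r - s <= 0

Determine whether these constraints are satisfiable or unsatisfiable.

Unsatisfiable

Constraint 10 fixes r = 1 and constraint 14 fixes q = 4, but constraint 7 requires r = q. Since 1 ≠ 4, contradiction.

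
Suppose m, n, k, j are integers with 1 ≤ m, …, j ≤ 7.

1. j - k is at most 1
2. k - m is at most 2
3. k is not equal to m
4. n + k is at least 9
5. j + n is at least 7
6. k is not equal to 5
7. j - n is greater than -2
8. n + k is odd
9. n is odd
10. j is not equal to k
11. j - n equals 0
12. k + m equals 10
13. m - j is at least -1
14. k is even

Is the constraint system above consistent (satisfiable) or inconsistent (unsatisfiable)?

Setting (m, n, k, j) = (4, 5, 6, 5) satisfies everything: constraint 1: j - k = -1; constraint 2: k - m = 2, and the others follow.

Satisfiable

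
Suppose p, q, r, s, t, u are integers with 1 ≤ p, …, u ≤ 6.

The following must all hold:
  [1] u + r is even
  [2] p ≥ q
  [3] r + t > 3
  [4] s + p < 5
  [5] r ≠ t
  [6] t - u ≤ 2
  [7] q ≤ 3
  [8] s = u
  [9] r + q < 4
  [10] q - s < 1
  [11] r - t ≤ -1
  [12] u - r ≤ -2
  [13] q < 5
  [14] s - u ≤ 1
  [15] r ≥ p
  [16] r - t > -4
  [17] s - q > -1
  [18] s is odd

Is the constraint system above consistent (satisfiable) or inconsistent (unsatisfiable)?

Unsatisfiable

Constraints 6, 11, and 12 give r − u ≥ 2, u − t ≥ -2, t − r ≥ 1.
Adding all 3 inequalities: the left sides telescope to 0, and the right sides sum to 2 + (-2) + 1 = 1. So 0 ≥ 1, which is false.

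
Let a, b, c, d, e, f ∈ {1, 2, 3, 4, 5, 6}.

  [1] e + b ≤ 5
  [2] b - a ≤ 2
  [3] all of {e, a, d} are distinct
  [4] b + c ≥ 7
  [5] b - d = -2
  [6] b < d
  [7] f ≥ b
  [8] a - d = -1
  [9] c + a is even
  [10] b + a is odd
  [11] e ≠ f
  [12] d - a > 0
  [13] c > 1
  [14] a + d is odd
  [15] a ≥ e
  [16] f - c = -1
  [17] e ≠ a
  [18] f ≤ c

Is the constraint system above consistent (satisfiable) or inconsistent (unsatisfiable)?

Satisfiable

One satisfying assignment is a = 2, b = 1, c = 6, d = 3, e = 1, f = 5.
For the less obvious constraints — constraint 1: e + b = 2; constraint 2: b - a = -1 — and the others hold by inspection.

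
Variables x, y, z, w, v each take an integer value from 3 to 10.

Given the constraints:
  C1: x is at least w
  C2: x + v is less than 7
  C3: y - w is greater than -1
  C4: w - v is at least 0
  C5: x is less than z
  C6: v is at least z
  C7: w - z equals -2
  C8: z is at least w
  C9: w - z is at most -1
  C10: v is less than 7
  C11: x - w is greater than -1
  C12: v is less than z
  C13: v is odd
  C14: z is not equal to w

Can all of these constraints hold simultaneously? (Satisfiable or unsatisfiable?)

Constraints 4, 6, and 9 give v ≤ w, w < z, z ≤ v. Chaining: v ≤ w < z ≤ v, which forces v < v — impossible.

Unsatisfiable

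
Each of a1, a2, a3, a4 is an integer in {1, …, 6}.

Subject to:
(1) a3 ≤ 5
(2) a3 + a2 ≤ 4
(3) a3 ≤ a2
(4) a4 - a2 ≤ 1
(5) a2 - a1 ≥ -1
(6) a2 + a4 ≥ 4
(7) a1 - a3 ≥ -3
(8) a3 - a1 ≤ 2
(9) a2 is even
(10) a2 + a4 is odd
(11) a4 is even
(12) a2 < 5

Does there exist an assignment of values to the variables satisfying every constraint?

Constraint 9 makes a2 even and constraint 11 makes a4 even, so a2 + a4 must be even. Constraint 10 says a2 + a4 is odd — contradiction.

Unsatisfiable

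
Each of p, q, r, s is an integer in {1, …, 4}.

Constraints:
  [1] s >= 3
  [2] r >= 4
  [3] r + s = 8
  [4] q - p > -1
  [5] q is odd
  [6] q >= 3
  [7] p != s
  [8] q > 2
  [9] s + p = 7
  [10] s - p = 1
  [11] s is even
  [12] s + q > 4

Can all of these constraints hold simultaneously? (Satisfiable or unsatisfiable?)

Satisfiable

Take p = 3, q = 3, r = 4, s = 4. Then constraint 3: r + s = 8; constraint 4: q - p = 0; constraint 9: s + p = 7, and every other listed constraint is also met.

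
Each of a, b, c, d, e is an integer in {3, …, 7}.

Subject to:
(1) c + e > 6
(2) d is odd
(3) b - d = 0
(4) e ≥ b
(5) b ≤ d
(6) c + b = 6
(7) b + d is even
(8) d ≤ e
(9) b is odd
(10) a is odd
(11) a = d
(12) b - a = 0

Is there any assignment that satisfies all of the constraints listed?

Setting (a, b, c, d, e) = (3, 3, 3, 3, 4) satisfies everything: constraint 1: c + e = 7; constraint 3: b - d = 0, and the others follow.

Satisfiable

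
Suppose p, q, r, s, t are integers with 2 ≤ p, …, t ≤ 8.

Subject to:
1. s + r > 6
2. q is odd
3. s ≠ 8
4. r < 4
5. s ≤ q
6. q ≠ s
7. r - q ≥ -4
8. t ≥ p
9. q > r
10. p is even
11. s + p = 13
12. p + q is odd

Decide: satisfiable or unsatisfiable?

Try p = 8, q = 7, r = 3, s = 5, t = 8.
Check constraint 1: s + r = 8; constraint 7: r - q = -4; constraint 11: s + p = 13. The remaining constraints are straightforward to verify.

Satisfiable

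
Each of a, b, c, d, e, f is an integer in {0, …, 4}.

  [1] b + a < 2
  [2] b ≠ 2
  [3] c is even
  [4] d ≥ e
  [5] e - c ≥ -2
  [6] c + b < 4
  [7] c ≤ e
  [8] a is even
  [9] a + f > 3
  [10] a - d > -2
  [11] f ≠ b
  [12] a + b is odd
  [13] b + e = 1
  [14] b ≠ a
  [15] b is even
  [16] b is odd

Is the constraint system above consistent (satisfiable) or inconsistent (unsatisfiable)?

Unsatisfiable

Constraint 8 makes a even and constraint 15 makes b even, so a + b must be even. Constraint 12 says a + b is odd — contradiction.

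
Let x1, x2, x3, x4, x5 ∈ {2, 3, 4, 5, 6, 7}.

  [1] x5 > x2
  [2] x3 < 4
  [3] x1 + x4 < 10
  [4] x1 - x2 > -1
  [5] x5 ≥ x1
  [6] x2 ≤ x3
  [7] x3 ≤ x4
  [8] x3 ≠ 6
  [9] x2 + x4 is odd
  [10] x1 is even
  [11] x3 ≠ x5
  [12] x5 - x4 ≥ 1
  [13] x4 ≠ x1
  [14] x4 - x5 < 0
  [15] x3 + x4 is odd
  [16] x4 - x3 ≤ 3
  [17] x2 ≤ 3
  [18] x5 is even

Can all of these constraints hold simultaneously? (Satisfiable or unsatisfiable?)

Satisfiable

Take x1 = 4, x2 = 2, x3 = 2, x4 = 3, x5 = 6. Then constraint 3: x1 + x4 = 7; constraint 4: x1 - x2 = 2; constraint 12: x5 - x4 = 3, and every other listed constraint is also met.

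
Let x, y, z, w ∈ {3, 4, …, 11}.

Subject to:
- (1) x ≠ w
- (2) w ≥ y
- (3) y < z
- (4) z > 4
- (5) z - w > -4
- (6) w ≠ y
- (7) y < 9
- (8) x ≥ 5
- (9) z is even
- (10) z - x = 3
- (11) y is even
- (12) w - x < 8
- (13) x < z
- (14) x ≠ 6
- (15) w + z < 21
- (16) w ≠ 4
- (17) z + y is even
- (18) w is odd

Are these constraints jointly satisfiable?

Take x = 5, y = 4, z = 8, w = 11. Then constraint 5: z - w = -3; constraint 10: z - x = 3, and every other listed constraint is also met.

Satisfiable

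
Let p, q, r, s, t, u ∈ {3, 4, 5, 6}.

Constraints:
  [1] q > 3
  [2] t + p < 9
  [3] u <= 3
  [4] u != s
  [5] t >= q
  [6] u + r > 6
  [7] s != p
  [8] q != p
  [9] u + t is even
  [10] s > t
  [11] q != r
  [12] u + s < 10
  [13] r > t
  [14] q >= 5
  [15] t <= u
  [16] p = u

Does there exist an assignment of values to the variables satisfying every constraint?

From constraints 5 and 14: t ≥ q and q ≥ 5, so t ≥ 5. From constraints 3 and 15: t ≤ u and u ≤ 3, so t ≤ 3. But 3 < 5, so no value of t works.

Unsatisfiable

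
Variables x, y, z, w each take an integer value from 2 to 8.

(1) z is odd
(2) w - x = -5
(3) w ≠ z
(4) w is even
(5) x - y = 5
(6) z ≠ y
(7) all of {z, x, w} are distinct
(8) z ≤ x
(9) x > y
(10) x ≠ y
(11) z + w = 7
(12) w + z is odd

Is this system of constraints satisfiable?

Take x = 7, y = 2, z = 5, w = 2. Then constraint 2: w - x = -5; constraint 5: x - y = 5; constraint 11: z + w = 7, and every other listed constraint is also met.

Satisfiable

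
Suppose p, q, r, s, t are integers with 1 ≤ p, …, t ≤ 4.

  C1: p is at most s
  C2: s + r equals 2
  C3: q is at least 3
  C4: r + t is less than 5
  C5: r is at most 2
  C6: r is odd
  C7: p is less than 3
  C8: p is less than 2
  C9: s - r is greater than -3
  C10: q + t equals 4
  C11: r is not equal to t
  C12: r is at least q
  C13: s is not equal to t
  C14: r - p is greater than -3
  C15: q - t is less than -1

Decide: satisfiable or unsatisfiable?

Unsatisfiable

From constraints 3 and 12: r ≥ q and q ≥ 3, so r ≥ 3. From constraint 5: r ≤ 2. But 2 < 3, so no value of r works.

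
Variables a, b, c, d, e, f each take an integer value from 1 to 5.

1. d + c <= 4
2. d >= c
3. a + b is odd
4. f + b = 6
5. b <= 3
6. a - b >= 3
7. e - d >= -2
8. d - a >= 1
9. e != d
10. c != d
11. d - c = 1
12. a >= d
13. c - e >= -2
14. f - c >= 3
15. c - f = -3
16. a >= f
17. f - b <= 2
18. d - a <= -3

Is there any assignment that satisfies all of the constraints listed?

Constraints 6, 7, 8, 13, 14, and 17 give a − b ≥ 3, b − f ≥ -2, f − c ≥ 3, c − e ≥ -2, e − d ≥ -2, d − a ≥ 1.
Adding all 6 inequalities: the left sides telescope to 0, and the right sides sum to 3 + (-2) + 3 + (-2) + (-2) + 1 = 1. So 0 ≥ 1, which is false.

Unsatisfiable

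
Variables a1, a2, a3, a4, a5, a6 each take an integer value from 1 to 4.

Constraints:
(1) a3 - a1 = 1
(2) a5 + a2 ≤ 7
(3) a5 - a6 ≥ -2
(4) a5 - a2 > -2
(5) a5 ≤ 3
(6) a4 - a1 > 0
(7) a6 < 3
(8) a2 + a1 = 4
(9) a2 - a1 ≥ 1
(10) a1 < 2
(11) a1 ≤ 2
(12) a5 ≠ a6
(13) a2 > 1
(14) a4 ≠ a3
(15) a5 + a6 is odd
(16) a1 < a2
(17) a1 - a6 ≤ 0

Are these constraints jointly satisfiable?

Take a1 = 1, a2 = 3, a3 = 2, a4 = 4, a5 = 2, a6 = 1. Then constraint 1: a3 - a1 = 1; constraint 2: a5 + a2 = 5; constraint 3: a5 - a6 = 1, and every other listed constraint is also met.

Satisfiable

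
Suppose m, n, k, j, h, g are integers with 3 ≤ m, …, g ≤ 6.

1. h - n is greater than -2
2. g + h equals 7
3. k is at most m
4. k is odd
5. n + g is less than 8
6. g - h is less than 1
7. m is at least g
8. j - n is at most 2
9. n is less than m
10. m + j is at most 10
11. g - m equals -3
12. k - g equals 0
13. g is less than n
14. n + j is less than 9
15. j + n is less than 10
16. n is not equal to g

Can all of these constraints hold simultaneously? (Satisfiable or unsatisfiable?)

Satisfiable

The assignment m = 6, n = 4, k = 3, j = 3, h = 4, g = 3 works:
  constraint 1 holds since h - n = 0.
  constraint 2 holds since g + h = 7.
  constraint 5 holds since n + g = 7.
The rest check out directly.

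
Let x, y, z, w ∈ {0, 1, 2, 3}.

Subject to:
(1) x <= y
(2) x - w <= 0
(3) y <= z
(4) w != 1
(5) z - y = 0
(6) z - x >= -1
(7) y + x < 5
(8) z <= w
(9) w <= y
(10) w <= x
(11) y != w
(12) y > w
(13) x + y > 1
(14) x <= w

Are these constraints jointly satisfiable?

Unsatisfiable

Constraints 3, 8, and 12 give y ≤ z, z ≤ w, w < y. Chaining: y ≤ z ≤ w < y, which forces y < y — impossible.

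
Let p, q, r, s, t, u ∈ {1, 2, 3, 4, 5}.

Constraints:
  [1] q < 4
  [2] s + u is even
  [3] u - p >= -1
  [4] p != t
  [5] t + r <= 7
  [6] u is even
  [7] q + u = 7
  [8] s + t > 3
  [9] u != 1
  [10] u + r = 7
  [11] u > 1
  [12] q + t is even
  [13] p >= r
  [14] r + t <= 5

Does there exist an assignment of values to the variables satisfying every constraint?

The assignment p = 4, q = 3, r = 3, s = 4, t = 1, u = 4 works:
  constraint 3 holds since u - p = 0.
  constraint 5 holds since t + r = 4.
  constraint 7 holds since q + u = 7.
The rest check out directly.

Satisfiable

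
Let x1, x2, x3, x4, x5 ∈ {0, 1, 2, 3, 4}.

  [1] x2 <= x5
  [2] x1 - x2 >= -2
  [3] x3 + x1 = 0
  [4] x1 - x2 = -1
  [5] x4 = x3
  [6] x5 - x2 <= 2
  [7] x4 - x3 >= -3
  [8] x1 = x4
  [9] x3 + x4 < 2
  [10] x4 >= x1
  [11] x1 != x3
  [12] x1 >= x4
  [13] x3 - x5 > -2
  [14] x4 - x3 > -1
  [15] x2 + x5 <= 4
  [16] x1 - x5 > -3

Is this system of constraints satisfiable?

Unsatisfiable

From constraints 5 and 8, x1 = x4 = x3, so x1 = x3. But constraint 11 says x1 ≠ x3. Contradiction.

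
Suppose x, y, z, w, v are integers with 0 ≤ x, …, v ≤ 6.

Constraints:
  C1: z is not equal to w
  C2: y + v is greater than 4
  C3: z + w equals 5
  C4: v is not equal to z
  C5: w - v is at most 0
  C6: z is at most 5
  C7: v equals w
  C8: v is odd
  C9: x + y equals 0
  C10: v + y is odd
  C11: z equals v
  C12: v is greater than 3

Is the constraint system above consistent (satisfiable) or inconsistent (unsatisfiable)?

Unsatisfiable

From constraints 7 and 11, z = v = w, so z = w. But constraint 1 says z ≠ w. Contradiction.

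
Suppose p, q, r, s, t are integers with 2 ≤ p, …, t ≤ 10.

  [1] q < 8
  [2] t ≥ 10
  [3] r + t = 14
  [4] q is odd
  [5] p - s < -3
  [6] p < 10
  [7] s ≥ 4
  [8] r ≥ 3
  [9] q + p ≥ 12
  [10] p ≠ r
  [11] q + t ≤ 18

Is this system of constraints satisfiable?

Satisfiable

Try p = 5, q = 7, r = 4, s = 10, t = 10.
Check constraint 3: r + t = 14; constraint 5: p - s = -5. The remaining constraints are straightforward to verify.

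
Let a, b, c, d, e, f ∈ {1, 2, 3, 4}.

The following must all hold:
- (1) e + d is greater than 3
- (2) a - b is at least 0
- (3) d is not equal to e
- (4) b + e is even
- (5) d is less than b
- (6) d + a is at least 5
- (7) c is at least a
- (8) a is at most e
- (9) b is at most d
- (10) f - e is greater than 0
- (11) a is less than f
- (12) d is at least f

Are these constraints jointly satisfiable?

Constraints 2, 5, 8, 10, and 12 give e < f, f ≤ d, d < b, b ≤ a, a ≤ e. Chaining: e < f ≤ d < b ≤ a ≤ e, which forces e < e — impossible.

Unsatisfiable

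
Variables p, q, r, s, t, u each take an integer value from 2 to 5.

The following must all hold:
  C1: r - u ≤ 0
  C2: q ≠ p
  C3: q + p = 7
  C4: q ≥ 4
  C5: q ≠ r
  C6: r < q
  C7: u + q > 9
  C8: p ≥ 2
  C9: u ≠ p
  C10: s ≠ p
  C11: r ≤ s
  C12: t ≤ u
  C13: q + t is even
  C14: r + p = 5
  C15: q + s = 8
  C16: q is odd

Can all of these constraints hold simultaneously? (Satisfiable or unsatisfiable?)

The assignment p = 2, q = 5, r = 3, s = 3, t = 3, u = 5 works:
  constraint 1 holds since r - u = -2.
  constraint 3 holds since q + p = 7.
  constraint 7 holds since u + q = 10.
The rest check out directly.

Satisfiable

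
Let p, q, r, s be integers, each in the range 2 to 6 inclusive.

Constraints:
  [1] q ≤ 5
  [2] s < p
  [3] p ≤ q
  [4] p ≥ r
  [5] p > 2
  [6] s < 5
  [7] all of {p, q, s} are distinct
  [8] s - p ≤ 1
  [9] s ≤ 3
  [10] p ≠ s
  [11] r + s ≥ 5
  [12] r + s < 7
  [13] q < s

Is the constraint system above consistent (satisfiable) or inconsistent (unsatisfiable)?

Unsatisfiable

Constraints 2, 3, and 13 give s < p, p ≤ q, q < s. Chaining: s < p ≤ q < s, which forces s < s — impossible.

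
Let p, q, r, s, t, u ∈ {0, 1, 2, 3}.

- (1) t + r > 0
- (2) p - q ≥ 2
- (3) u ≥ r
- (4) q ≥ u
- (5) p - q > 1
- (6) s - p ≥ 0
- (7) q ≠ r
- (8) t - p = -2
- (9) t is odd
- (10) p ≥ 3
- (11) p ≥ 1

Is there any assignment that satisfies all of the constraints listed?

Satisfiable

The assignment p = 3, q = 1, r = 0, s = 3, t = 1, u = 1 works:
  constraint 1 holds since t + r = 1.
  constraint 2 holds since p - q = 2.
The rest check out directly.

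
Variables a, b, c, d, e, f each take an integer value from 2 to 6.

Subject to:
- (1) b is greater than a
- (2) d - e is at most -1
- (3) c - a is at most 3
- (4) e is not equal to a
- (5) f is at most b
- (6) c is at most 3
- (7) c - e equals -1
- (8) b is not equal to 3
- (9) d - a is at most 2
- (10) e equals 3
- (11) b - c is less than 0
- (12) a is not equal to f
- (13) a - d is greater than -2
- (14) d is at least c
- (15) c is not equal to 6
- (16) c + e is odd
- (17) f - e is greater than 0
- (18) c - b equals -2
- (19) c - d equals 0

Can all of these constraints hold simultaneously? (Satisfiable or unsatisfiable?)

Constraints 2, 5, 11, 14, and 17 give c ≤ d, d < e, e < f, f ≤ b, b < c. Chaining: c ≤ d < e < f ≤ b < c, which forces c < c — impossible.

Unsatisfiable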